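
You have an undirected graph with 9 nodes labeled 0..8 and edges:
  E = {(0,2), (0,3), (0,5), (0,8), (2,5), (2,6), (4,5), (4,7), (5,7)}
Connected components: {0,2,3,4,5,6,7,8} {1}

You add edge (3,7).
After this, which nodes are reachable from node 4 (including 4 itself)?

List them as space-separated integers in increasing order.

Answer: 0 2 3 4 5 6 7 8

Derivation:
Before: nodes reachable from 4: {0,2,3,4,5,6,7,8}
Adding (3,7): both endpoints already in same component. Reachability from 4 unchanged.
After: nodes reachable from 4: {0,2,3,4,5,6,7,8}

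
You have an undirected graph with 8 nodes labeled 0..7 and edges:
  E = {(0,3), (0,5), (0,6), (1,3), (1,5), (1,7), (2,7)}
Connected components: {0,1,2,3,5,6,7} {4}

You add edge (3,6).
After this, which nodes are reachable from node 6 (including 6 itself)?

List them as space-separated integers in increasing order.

Answer: 0 1 2 3 5 6 7

Derivation:
Before: nodes reachable from 6: {0,1,2,3,5,6,7}
Adding (3,6): both endpoints already in same component. Reachability from 6 unchanged.
After: nodes reachable from 6: {0,1,2,3,5,6,7}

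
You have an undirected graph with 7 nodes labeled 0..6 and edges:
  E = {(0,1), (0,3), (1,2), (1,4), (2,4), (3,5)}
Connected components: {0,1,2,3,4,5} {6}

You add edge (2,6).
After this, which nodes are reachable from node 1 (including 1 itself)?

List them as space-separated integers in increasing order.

Before: nodes reachable from 1: {0,1,2,3,4,5}
Adding (2,6): merges 1's component with another. Reachability grows.
After: nodes reachable from 1: {0,1,2,3,4,5,6}

Answer: 0 1 2 3 4 5 6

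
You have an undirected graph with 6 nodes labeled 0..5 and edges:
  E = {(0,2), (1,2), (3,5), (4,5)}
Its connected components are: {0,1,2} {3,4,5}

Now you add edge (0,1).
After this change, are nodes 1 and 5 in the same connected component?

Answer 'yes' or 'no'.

Initial components: {0,1,2} {3,4,5}
Adding edge (0,1): both already in same component {0,1,2}. No change.
New components: {0,1,2} {3,4,5}
Are 1 and 5 in the same component? no

Answer: no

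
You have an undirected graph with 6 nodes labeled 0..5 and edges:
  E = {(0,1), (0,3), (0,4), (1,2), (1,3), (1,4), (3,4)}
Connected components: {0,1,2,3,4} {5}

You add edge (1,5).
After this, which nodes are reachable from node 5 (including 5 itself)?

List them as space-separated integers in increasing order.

Answer: 0 1 2 3 4 5

Derivation:
Before: nodes reachable from 5: {5}
Adding (1,5): merges 5's component with another. Reachability grows.
After: nodes reachable from 5: {0,1,2,3,4,5}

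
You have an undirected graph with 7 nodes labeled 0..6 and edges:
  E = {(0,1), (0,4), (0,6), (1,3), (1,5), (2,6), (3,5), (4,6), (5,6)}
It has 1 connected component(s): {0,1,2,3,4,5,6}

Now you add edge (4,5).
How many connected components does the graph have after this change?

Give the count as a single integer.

Initial component count: 1
Add (4,5): endpoints already in same component. Count unchanged: 1.
New component count: 1

Answer: 1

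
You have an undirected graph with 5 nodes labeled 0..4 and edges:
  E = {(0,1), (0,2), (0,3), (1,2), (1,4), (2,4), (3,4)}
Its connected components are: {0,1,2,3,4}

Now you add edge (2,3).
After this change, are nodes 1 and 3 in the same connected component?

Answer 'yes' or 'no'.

Answer: yes

Derivation:
Initial components: {0,1,2,3,4}
Adding edge (2,3): both already in same component {0,1,2,3,4}. No change.
New components: {0,1,2,3,4}
Are 1 and 3 in the same component? yes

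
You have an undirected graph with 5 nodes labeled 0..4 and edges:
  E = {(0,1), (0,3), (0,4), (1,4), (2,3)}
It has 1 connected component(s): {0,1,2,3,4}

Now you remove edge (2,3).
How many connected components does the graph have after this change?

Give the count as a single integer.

Answer: 2

Derivation:
Initial component count: 1
Remove (2,3): it was a bridge. Count increases: 1 -> 2.
  After removal, components: {0,1,3,4} {2}
New component count: 2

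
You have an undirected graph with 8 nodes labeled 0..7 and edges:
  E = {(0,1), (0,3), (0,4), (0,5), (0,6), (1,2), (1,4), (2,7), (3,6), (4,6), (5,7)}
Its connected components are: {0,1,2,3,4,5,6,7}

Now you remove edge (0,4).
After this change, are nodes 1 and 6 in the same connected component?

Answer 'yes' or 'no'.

Initial components: {0,1,2,3,4,5,6,7}
Removing edge (0,4): not a bridge — component count unchanged at 1.
New components: {0,1,2,3,4,5,6,7}
Are 1 and 6 in the same component? yes

Answer: yes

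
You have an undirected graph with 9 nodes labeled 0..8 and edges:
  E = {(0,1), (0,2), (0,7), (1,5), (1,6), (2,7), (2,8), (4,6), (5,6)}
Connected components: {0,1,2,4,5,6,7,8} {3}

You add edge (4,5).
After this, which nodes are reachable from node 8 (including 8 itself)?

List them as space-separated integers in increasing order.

Before: nodes reachable from 8: {0,1,2,4,5,6,7,8}
Adding (4,5): both endpoints already in same component. Reachability from 8 unchanged.
After: nodes reachable from 8: {0,1,2,4,5,6,7,8}

Answer: 0 1 2 4 5 6 7 8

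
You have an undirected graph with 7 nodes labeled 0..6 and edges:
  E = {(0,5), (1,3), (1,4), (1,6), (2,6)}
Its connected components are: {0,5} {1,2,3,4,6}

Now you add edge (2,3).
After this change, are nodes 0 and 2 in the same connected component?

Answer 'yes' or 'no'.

Answer: no

Derivation:
Initial components: {0,5} {1,2,3,4,6}
Adding edge (2,3): both already in same component {1,2,3,4,6}. No change.
New components: {0,5} {1,2,3,4,6}
Are 0 and 2 in the same component? no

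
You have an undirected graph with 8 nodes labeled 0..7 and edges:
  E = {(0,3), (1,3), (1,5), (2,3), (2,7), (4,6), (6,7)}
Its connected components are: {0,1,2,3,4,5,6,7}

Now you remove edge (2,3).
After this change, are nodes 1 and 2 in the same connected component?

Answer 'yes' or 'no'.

Initial components: {0,1,2,3,4,5,6,7}
Removing edge (2,3): it was a bridge — component count 1 -> 2.
New components: {0,1,3,5} {2,4,6,7}
Are 1 and 2 in the same component? no

Answer: no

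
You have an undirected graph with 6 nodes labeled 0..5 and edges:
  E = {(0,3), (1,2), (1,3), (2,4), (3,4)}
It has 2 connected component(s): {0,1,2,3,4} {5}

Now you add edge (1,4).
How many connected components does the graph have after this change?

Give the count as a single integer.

Answer: 2

Derivation:
Initial component count: 2
Add (1,4): endpoints already in same component. Count unchanged: 2.
New component count: 2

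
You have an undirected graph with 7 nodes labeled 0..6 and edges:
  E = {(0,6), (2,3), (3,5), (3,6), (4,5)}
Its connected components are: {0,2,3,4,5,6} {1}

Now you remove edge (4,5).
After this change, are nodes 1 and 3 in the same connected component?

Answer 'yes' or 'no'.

Answer: no

Derivation:
Initial components: {0,2,3,4,5,6} {1}
Removing edge (4,5): it was a bridge — component count 2 -> 3.
New components: {0,2,3,5,6} {1} {4}
Are 1 and 3 in the same component? no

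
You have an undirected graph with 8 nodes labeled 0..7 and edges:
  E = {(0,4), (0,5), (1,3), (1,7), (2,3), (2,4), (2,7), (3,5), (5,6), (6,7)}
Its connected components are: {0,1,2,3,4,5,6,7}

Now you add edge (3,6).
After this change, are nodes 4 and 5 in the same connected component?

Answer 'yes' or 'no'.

Initial components: {0,1,2,3,4,5,6,7}
Adding edge (3,6): both already in same component {0,1,2,3,4,5,6,7}. No change.
New components: {0,1,2,3,4,5,6,7}
Are 4 and 5 in the same component? yes

Answer: yes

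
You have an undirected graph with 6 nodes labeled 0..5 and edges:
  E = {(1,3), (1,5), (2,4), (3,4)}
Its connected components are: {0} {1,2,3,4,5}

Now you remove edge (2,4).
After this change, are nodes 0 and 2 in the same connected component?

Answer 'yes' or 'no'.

Initial components: {0} {1,2,3,4,5}
Removing edge (2,4): it was a bridge — component count 2 -> 3.
New components: {0} {1,3,4,5} {2}
Are 0 and 2 in the same component? no

Answer: no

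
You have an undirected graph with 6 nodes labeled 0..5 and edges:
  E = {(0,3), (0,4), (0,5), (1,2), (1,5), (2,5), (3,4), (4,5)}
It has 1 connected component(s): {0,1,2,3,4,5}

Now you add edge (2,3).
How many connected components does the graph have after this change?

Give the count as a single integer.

Answer: 1

Derivation:
Initial component count: 1
Add (2,3): endpoints already in same component. Count unchanged: 1.
New component count: 1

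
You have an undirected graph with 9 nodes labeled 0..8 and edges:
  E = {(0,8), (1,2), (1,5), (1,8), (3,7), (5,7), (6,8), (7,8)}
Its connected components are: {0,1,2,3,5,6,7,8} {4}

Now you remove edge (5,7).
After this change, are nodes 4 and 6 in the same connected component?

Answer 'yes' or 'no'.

Answer: no

Derivation:
Initial components: {0,1,2,3,5,6,7,8} {4}
Removing edge (5,7): not a bridge — component count unchanged at 2.
New components: {0,1,2,3,5,6,7,8} {4}
Are 4 and 6 in the same component? no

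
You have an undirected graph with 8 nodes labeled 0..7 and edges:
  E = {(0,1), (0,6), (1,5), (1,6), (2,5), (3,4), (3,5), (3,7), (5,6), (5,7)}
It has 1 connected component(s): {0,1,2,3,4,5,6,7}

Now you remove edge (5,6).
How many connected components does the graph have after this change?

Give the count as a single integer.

Initial component count: 1
Remove (5,6): not a bridge. Count unchanged: 1.
  After removal, components: {0,1,2,3,4,5,6,7}
New component count: 1

Answer: 1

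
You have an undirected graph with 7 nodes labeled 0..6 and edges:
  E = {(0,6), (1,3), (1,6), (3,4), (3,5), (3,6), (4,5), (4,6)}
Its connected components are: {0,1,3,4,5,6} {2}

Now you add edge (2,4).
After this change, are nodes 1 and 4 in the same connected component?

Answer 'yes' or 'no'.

Initial components: {0,1,3,4,5,6} {2}
Adding edge (2,4): merges {2} and {0,1,3,4,5,6}.
New components: {0,1,2,3,4,5,6}
Are 1 and 4 in the same component? yes

Answer: yes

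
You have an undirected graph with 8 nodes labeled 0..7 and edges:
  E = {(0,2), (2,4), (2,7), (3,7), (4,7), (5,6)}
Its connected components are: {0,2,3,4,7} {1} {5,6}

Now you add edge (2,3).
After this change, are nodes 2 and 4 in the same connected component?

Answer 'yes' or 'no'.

Initial components: {0,2,3,4,7} {1} {5,6}
Adding edge (2,3): both already in same component {0,2,3,4,7}. No change.
New components: {0,2,3,4,7} {1} {5,6}
Are 2 and 4 in the same component? yes

Answer: yes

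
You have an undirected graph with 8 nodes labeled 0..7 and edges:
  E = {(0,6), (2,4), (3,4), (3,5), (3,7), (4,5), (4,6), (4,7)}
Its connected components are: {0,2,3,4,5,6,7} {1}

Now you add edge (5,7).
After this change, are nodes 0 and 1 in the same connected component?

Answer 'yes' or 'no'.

Answer: no

Derivation:
Initial components: {0,2,3,4,5,6,7} {1}
Adding edge (5,7): both already in same component {0,2,3,4,5,6,7}. No change.
New components: {0,2,3,4,5,6,7} {1}
Are 0 and 1 in the same component? no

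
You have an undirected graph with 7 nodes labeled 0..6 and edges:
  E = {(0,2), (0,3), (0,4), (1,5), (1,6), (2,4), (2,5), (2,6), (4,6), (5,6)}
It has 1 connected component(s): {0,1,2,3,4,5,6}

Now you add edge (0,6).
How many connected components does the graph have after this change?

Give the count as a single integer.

Answer: 1

Derivation:
Initial component count: 1
Add (0,6): endpoints already in same component. Count unchanged: 1.
New component count: 1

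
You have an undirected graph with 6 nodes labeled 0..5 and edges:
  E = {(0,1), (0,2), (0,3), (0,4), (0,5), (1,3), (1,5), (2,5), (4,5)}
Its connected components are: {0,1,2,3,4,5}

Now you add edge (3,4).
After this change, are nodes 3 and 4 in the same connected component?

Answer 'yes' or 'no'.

Initial components: {0,1,2,3,4,5}
Adding edge (3,4): both already in same component {0,1,2,3,4,5}. No change.
New components: {0,1,2,3,4,5}
Are 3 and 4 in the same component? yes

Answer: yes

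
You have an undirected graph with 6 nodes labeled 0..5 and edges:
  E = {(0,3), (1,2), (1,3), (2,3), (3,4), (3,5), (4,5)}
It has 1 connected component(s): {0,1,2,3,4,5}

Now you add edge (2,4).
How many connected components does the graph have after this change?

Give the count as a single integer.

Initial component count: 1
Add (2,4): endpoints already in same component. Count unchanged: 1.
New component count: 1

Answer: 1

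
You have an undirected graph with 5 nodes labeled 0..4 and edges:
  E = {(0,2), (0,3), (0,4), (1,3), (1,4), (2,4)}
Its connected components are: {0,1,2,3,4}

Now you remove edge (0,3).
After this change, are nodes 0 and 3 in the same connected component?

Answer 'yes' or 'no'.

Answer: yes

Derivation:
Initial components: {0,1,2,3,4}
Removing edge (0,3): not a bridge — component count unchanged at 1.
New components: {0,1,2,3,4}
Are 0 and 3 in the same component? yes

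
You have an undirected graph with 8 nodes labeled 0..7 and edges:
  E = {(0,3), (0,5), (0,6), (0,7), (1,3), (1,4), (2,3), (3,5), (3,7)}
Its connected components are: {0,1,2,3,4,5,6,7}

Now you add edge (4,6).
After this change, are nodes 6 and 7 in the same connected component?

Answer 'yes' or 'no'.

Answer: yes

Derivation:
Initial components: {0,1,2,3,4,5,6,7}
Adding edge (4,6): both already in same component {0,1,2,3,4,5,6,7}. No change.
New components: {0,1,2,3,4,5,6,7}
Are 6 and 7 in the same component? yes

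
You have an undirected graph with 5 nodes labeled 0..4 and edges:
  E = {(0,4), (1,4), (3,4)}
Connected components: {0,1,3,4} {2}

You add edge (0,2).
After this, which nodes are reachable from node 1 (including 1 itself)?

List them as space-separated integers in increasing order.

Answer: 0 1 2 3 4

Derivation:
Before: nodes reachable from 1: {0,1,3,4}
Adding (0,2): merges 1's component with another. Reachability grows.
After: nodes reachable from 1: {0,1,2,3,4}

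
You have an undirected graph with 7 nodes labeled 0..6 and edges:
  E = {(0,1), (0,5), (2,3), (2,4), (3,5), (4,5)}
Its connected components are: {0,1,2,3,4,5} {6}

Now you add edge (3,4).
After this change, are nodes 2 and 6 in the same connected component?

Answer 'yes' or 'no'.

Initial components: {0,1,2,3,4,5} {6}
Adding edge (3,4): both already in same component {0,1,2,3,4,5}. No change.
New components: {0,1,2,3,4,5} {6}
Are 2 and 6 in the same component? no

Answer: no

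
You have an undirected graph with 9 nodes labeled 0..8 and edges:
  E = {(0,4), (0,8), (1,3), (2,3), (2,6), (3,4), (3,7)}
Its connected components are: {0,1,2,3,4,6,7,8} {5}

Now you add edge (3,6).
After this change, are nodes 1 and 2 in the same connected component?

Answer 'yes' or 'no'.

Initial components: {0,1,2,3,4,6,7,8} {5}
Adding edge (3,6): both already in same component {0,1,2,3,4,6,7,8}. No change.
New components: {0,1,2,3,4,6,7,8} {5}
Are 1 and 2 in the same component? yes

Answer: yes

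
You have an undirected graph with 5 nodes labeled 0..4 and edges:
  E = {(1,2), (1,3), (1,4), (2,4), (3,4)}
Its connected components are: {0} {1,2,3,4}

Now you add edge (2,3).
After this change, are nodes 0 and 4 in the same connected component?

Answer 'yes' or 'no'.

Initial components: {0} {1,2,3,4}
Adding edge (2,3): both already in same component {1,2,3,4}. No change.
New components: {0} {1,2,3,4}
Are 0 and 4 in the same component? no

Answer: no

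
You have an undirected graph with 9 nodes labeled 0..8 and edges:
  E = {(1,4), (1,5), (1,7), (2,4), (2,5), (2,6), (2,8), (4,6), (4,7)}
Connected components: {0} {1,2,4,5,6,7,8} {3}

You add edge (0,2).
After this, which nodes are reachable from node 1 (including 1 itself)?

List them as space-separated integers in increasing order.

Before: nodes reachable from 1: {1,2,4,5,6,7,8}
Adding (0,2): merges 1's component with another. Reachability grows.
After: nodes reachable from 1: {0,1,2,4,5,6,7,8}

Answer: 0 1 2 4 5 6 7 8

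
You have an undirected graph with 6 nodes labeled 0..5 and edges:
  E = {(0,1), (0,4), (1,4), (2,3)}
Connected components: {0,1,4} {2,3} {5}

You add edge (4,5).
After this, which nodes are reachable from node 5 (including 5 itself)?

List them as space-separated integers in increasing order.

Before: nodes reachable from 5: {5}
Adding (4,5): merges 5's component with another. Reachability grows.
After: nodes reachable from 5: {0,1,4,5}

Answer: 0 1 4 5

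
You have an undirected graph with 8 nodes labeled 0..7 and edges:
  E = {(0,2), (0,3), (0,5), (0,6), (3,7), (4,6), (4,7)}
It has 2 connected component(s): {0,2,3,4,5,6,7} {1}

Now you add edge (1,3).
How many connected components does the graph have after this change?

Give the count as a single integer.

Initial component count: 2
Add (1,3): merges two components. Count decreases: 2 -> 1.
New component count: 1

Answer: 1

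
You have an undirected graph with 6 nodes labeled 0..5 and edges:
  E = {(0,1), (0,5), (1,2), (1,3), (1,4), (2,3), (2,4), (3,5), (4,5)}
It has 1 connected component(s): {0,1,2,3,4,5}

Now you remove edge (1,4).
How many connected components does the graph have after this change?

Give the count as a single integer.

Initial component count: 1
Remove (1,4): not a bridge. Count unchanged: 1.
  After removal, components: {0,1,2,3,4,5}
New component count: 1

Answer: 1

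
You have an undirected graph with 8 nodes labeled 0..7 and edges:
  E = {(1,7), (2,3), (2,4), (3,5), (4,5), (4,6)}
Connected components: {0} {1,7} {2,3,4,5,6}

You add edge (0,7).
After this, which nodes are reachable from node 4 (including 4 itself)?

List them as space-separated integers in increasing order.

Before: nodes reachable from 4: {2,3,4,5,6}
Adding (0,7): merges two components, but neither contains 4. Reachability from 4 unchanged.
After: nodes reachable from 4: {2,3,4,5,6}

Answer: 2 3 4 5 6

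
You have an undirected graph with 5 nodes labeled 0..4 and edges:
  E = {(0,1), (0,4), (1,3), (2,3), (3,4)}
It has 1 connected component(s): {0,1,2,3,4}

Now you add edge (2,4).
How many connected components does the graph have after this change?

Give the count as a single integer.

Answer: 1

Derivation:
Initial component count: 1
Add (2,4): endpoints already in same component. Count unchanged: 1.
New component count: 1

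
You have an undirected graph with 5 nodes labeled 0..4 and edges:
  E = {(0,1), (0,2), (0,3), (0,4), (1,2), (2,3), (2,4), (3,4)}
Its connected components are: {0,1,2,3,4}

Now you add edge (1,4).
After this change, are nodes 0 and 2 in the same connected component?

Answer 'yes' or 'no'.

Answer: yes

Derivation:
Initial components: {0,1,2,3,4}
Adding edge (1,4): both already in same component {0,1,2,3,4}. No change.
New components: {0,1,2,3,4}
Are 0 and 2 in the same component? yes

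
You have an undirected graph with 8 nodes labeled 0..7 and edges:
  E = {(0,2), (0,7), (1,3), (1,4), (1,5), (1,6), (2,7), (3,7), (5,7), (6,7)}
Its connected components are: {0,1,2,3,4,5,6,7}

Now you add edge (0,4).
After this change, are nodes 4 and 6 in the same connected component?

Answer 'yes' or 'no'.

Initial components: {0,1,2,3,4,5,6,7}
Adding edge (0,4): both already in same component {0,1,2,3,4,5,6,7}. No change.
New components: {0,1,2,3,4,5,6,7}
Are 4 and 6 in the same component? yes

Answer: yes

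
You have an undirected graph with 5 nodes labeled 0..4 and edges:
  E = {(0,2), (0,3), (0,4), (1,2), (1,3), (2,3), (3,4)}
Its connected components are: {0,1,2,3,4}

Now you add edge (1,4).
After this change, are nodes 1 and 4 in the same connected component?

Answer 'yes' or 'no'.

Initial components: {0,1,2,3,4}
Adding edge (1,4): both already in same component {0,1,2,3,4}. No change.
New components: {0,1,2,3,4}
Are 1 and 4 in the same component? yes

Answer: yes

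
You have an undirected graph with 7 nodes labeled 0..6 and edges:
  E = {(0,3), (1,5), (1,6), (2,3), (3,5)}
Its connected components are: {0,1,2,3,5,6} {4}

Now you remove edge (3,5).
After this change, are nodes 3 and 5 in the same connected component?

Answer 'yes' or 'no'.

Answer: no

Derivation:
Initial components: {0,1,2,3,5,6} {4}
Removing edge (3,5): it was a bridge — component count 2 -> 3.
New components: {0,2,3} {1,5,6} {4}
Are 3 and 5 in the same component? no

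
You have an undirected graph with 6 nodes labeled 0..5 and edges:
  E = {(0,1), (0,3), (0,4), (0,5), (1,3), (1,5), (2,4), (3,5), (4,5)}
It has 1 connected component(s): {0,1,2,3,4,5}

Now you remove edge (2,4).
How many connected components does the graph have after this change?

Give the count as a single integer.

Initial component count: 1
Remove (2,4): it was a bridge. Count increases: 1 -> 2.
  After removal, components: {0,1,3,4,5} {2}
New component count: 2

Answer: 2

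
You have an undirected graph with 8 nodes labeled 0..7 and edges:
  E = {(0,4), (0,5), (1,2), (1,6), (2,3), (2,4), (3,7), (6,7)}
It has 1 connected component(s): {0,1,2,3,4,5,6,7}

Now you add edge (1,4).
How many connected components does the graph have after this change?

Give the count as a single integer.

Answer: 1

Derivation:
Initial component count: 1
Add (1,4): endpoints already in same component. Count unchanged: 1.
New component count: 1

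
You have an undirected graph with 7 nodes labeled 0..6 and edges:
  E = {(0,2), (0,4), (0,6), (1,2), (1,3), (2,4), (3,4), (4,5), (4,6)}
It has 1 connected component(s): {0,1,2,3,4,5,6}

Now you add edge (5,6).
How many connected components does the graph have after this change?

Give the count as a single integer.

Answer: 1

Derivation:
Initial component count: 1
Add (5,6): endpoints already in same component. Count unchanged: 1.
New component count: 1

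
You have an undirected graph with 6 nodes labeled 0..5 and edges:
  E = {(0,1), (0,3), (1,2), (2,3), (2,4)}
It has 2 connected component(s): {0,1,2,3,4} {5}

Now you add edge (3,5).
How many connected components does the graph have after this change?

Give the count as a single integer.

Initial component count: 2
Add (3,5): merges two components. Count decreases: 2 -> 1.
New component count: 1

Answer: 1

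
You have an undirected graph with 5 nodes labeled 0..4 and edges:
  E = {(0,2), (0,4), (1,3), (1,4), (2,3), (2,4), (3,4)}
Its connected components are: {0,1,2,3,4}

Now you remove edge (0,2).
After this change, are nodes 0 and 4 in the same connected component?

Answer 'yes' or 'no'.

Initial components: {0,1,2,3,4}
Removing edge (0,2): not a bridge — component count unchanged at 1.
New components: {0,1,2,3,4}
Are 0 and 4 in the same component? yes

Answer: yes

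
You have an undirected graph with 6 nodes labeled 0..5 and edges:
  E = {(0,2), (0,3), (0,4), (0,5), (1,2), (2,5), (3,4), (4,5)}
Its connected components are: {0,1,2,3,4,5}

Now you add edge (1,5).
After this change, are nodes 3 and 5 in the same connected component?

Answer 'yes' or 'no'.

Answer: yes

Derivation:
Initial components: {0,1,2,3,4,5}
Adding edge (1,5): both already in same component {0,1,2,3,4,5}. No change.
New components: {0,1,2,3,4,5}
Are 3 and 5 in the same component? yes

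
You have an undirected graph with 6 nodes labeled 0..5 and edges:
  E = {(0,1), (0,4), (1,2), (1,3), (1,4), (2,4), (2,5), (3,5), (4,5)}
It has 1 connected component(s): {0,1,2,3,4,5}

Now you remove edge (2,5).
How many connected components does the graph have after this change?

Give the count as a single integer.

Answer: 1

Derivation:
Initial component count: 1
Remove (2,5): not a bridge. Count unchanged: 1.
  After removal, components: {0,1,2,3,4,5}
New component count: 1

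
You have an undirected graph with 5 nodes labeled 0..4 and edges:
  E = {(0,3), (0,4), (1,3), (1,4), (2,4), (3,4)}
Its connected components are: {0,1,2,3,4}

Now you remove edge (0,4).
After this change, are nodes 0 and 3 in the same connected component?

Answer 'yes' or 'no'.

Initial components: {0,1,2,3,4}
Removing edge (0,4): not a bridge — component count unchanged at 1.
New components: {0,1,2,3,4}
Are 0 and 3 in the same component? yes

Answer: yes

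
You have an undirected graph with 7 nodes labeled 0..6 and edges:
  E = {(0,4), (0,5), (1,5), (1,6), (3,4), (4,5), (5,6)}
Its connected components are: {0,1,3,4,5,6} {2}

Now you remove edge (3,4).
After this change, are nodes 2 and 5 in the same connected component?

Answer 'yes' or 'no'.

Answer: no

Derivation:
Initial components: {0,1,3,4,5,6} {2}
Removing edge (3,4): it was a bridge — component count 2 -> 3.
New components: {0,1,4,5,6} {2} {3}
Are 2 and 5 in the same component? no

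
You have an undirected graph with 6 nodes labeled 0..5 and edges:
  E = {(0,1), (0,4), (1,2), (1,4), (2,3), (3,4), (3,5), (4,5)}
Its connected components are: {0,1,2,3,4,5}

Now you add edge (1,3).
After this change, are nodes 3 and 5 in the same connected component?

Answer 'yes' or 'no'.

Answer: yes

Derivation:
Initial components: {0,1,2,3,4,5}
Adding edge (1,3): both already in same component {0,1,2,3,4,5}. No change.
New components: {0,1,2,3,4,5}
Are 3 and 5 in the same component? yes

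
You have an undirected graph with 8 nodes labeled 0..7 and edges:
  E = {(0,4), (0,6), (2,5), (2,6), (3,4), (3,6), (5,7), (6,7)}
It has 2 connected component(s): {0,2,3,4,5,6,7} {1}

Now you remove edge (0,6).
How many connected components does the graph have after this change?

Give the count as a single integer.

Initial component count: 2
Remove (0,6): not a bridge. Count unchanged: 2.
  After removal, components: {0,2,3,4,5,6,7} {1}
New component count: 2

Answer: 2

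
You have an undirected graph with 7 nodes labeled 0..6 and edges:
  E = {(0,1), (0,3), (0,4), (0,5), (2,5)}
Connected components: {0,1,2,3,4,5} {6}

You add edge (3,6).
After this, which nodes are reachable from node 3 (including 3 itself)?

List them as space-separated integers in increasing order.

Answer: 0 1 2 3 4 5 6

Derivation:
Before: nodes reachable from 3: {0,1,2,3,4,5}
Adding (3,6): merges 3's component with another. Reachability grows.
After: nodes reachable from 3: {0,1,2,3,4,5,6}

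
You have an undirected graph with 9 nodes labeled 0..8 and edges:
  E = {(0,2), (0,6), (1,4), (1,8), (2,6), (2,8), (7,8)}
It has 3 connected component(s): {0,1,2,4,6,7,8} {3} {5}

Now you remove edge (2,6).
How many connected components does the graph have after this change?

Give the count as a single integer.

Initial component count: 3
Remove (2,6): not a bridge. Count unchanged: 3.
  After removal, components: {0,1,2,4,6,7,8} {3} {5}
New component count: 3

Answer: 3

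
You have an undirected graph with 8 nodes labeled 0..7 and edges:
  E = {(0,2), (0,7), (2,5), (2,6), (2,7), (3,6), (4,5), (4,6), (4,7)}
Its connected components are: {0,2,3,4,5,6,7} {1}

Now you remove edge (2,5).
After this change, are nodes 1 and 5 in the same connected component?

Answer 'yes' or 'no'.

Initial components: {0,2,3,4,5,6,7} {1}
Removing edge (2,5): not a bridge — component count unchanged at 2.
New components: {0,2,3,4,5,6,7} {1}
Are 1 and 5 in the same component? no

Answer: no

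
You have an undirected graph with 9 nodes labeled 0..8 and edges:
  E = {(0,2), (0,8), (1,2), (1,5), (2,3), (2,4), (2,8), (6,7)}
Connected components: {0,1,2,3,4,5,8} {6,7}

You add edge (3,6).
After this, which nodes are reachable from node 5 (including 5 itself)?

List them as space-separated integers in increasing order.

Answer: 0 1 2 3 4 5 6 7 8

Derivation:
Before: nodes reachable from 5: {0,1,2,3,4,5,8}
Adding (3,6): merges 5's component with another. Reachability grows.
After: nodes reachable from 5: {0,1,2,3,4,5,6,7,8}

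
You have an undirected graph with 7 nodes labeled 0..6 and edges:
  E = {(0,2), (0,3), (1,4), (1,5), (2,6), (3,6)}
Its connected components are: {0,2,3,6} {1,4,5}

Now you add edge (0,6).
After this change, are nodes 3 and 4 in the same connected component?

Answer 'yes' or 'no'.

Answer: no

Derivation:
Initial components: {0,2,3,6} {1,4,5}
Adding edge (0,6): both already in same component {0,2,3,6}. No change.
New components: {0,2,3,6} {1,4,5}
Are 3 and 4 in the same component? no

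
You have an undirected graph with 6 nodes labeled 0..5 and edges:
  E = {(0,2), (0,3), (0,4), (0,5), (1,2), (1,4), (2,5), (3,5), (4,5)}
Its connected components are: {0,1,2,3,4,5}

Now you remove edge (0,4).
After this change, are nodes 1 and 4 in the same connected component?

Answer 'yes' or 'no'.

Initial components: {0,1,2,3,4,5}
Removing edge (0,4): not a bridge — component count unchanged at 1.
New components: {0,1,2,3,4,5}
Are 1 and 4 in the same component? yes

Answer: yes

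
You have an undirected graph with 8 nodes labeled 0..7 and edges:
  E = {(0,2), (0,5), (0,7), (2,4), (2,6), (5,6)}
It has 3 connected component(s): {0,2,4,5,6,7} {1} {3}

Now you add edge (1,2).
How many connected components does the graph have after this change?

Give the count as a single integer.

Answer: 2

Derivation:
Initial component count: 3
Add (1,2): merges two components. Count decreases: 3 -> 2.
New component count: 2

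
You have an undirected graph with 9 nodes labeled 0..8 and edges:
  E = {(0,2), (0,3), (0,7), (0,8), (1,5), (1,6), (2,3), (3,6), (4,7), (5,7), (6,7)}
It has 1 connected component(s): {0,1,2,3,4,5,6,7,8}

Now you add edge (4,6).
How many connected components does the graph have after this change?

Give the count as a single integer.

Initial component count: 1
Add (4,6): endpoints already in same component. Count unchanged: 1.
New component count: 1

Answer: 1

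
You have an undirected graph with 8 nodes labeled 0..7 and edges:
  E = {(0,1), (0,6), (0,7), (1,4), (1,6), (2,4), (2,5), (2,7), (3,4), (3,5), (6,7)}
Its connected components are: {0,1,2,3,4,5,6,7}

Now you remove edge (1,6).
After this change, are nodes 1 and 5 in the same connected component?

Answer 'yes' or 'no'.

Initial components: {0,1,2,3,4,5,6,7}
Removing edge (1,6): not a bridge — component count unchanged at 1.
New components: {0,1,2,3,4,5,6,7}
Are 1 and 5 in the same component? yes

Answer: yes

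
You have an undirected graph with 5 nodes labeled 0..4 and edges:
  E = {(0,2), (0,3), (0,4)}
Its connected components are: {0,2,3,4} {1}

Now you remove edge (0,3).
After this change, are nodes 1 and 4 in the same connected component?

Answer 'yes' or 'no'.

Answer: no

Derivation:
Initial components: {0,2,3,4} {1}
Removing edge (0,3): it was a bridge — component count 2 -> 3.
New components: {0,2,4} {1} {3}
Are 1 and 4 in the same component? no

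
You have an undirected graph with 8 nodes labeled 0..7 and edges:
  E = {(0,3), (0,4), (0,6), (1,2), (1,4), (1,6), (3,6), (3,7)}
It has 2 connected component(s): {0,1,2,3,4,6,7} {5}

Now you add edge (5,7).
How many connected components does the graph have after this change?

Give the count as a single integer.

Initial component count: 2
Add (5,7): merges two components. Count decreases: 2 -> 1.
New component count: 1

Answer: 1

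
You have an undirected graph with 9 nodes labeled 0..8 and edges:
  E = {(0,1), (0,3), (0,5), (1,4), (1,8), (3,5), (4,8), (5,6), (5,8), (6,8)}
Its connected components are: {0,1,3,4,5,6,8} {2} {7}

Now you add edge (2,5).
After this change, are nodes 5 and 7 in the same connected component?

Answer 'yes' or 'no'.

Answer: no

Derivation:
Initial components: {0,1,3,4,5,6,8} {2} {7}
Adding edge (2,5): merges {2} and {0,1,3,4,5,6,8}.
New components: {0,1,2,3,4,5,6,8} {7}
Are 5 and 7 in the same component? no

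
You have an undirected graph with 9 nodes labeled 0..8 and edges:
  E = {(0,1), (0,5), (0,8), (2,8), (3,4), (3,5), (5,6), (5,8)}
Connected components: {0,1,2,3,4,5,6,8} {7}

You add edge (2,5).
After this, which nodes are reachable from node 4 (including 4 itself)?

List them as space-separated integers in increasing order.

Answer: 0 1 2 3 4 5 6 8

Derivation:
Before: nodes reachable from 4: {0,1,2,3,4,5,6,8}
Adding (2,5): both endpoints already in same component. Reachability from 4 unchanged.
After: nodes reachable from 4: {0,1,2,3,4,5,6,8}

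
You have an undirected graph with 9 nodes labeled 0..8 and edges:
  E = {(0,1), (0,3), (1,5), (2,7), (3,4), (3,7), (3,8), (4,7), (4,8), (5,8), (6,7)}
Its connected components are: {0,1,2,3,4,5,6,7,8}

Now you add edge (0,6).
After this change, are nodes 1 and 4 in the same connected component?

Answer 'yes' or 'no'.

Initial components: {0,1,2,3,4,5,6,7,8}
Adding edge (0,6): both already in same component {0,1,2,3,4,5,6,7,8}. No change.
New components: {0,1,2,3,4,5,6,7,8}
Are 1 and 4 in the same component? yes

Answer: yes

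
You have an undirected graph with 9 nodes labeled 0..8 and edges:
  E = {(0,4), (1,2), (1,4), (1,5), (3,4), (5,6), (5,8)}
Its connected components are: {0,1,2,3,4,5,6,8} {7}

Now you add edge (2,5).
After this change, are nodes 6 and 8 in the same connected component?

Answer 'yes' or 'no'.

Initial components: {0,1,2,3,4,5,6,8} {7}
Adding edge (2,5): both already in same component {0,1,2,3,4,5,6,8}. No change.
New components: {0,1,2,3,4,5,6,8} {7}
Are 6 and 8 in the same component? yes

Answer: yes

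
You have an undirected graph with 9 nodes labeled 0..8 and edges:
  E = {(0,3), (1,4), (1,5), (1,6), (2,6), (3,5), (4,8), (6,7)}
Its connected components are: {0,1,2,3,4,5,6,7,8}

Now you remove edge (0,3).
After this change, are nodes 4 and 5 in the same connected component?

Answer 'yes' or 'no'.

Answer: yes

Derivation:
Initial components: {0,1,2,3,4,5,6,7,8}
Removing edge (0,3): it was a bridge — component count 1 -> 2.
New components: {0} {1,2,3,4,5,6,7,8}
Are 4 and 5 in the same component? yes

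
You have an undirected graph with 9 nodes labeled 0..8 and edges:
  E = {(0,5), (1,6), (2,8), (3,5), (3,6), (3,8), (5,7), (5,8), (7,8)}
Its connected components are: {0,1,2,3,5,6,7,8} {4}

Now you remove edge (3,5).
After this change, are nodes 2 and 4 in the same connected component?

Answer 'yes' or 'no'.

Initial components: {0,1,2,3,5,6,7,8} {4}
Removing edge (3,5): not a bridge — component count unchanged at 2.
New components: {0,1,2,3,5,6,7,8} {4}
Are 2 and 4 in the same component? no

Answer: no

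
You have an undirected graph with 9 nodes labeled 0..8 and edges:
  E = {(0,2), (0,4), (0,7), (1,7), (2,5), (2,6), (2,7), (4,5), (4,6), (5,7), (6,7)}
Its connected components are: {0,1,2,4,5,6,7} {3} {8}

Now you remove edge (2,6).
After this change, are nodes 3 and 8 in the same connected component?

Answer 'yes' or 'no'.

Initial components: {0,1,2,4,5,6,7} {3} {8}
Removing edge (2,6): not a bridge — component count unchanged at 3.
New components: {0,1,2,4,5,6,7} {3} {8}
Are 3 and 8 in the same component? no

Answer: no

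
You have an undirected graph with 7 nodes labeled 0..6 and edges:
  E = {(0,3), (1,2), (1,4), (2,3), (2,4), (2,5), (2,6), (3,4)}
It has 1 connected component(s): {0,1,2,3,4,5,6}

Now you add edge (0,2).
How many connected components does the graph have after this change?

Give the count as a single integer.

Initial component count: 1
Add (0,2): endpoints already in same component. Count unchanged: 1.
New component count: 1

Answer: 1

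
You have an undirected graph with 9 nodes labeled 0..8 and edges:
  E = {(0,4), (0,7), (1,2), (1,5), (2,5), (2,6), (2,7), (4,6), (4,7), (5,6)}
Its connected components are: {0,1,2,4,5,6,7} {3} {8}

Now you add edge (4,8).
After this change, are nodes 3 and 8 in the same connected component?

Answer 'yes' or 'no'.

Answer: no

Derivation:
Initial components: {0,1,2,4,5,6,7} {3} {8}
Adding edge (4,8): merges {0,1,2,4,5,6,7} and {8}.
New components: {0,1,2,4,5,6,7,8} {3}
Are 3 and 8 in the same component? no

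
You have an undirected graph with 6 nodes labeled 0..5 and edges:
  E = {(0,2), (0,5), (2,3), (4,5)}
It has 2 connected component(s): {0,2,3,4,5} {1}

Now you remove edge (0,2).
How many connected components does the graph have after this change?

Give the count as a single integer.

Answer: 3

Derivation:
Initial component count: 2
Remove (0,2): it was a bridge. Count increases: 2 -> 3.
  After removal, components: {0,4,5} {1} {2,3}
New component count: 3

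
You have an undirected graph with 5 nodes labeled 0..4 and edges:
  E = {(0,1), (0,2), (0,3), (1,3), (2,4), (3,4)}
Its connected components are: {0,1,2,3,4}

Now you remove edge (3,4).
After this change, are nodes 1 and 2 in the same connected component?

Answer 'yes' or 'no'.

Answer: yes

Derivation:
Initial components: {0,1,2,3,4}
Removing edge (3,4): not a bridge — component count unchanged at 1.
New components: {0,1,2,3,4}
Are 1 and 2 in the same component? yes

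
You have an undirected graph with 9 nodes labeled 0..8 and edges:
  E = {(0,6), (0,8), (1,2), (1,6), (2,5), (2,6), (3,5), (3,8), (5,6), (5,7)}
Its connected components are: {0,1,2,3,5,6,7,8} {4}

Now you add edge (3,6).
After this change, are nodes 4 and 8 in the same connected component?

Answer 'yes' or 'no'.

Answer: no

Derivation:
Initial components: {0,1,2,3,5,6,7,8} {4}
Adding edge (3,6): both already in same component {0,1,2,3,5,6,7,8}. No change.
New components: {0,1,2,3,5,6,7,8} {4}
Are 4 and 8 in the same component? no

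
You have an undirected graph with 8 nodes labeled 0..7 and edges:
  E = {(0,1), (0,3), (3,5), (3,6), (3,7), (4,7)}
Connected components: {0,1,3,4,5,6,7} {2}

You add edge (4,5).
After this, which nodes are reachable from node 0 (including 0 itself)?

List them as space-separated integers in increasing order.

Before: nodes reachable from 0: {0,1,3,4,5,6,7}
Adding (4,5): both endpoints already in same component. Reachability from 0 unchanged.
After: nodes reachable from 0: {0,1,3,4,5,6,7}

Answer: 0 1 3 4 5 6 7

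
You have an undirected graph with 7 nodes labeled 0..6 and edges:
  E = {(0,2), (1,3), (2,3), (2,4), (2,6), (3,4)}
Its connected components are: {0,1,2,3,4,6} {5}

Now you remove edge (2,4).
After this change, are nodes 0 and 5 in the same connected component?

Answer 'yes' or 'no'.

Answer: no

Derivation:
Initial components: {0,1,2,3,4,6} {5}
Removing edge (2,4): not a bridge — component count unchanged at 2.
New components: {0,1,2,3,4,6} {5}
Are 0 and 5 in the same component? no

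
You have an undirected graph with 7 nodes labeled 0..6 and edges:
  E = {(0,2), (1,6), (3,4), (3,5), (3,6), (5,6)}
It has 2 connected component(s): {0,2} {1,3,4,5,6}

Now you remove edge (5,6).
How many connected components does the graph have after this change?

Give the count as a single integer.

Answer: 2

Derivation:
Initial component count: 2
Remove (5,6): not a bridge. Count unchanged: 2.
  After removal, components: {0,2} {1,3,4,5,6}
New component count: 2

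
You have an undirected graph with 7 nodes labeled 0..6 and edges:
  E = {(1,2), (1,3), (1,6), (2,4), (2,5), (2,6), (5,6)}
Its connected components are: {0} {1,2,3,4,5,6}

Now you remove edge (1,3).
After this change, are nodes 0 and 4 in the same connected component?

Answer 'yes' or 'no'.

Answer: no

Derivation:
Initial components: {0} {1,2,3,4,5,6}
Removing edge (1,3): it was a bridge — component count 2 -> 3.
New components: {0} {1,2,4,5,6} {3}
Are 0 and 4 in the same component? no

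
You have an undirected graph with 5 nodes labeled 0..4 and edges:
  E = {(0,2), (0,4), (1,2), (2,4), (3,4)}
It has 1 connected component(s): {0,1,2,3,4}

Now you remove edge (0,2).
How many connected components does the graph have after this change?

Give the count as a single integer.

Answer: 1

Derivation:
Initial component count: 1
Remove (0,2): not a bridge. Count unchanged: 1.
  After removal, components: {0,1,2,3,4}
New component count: 1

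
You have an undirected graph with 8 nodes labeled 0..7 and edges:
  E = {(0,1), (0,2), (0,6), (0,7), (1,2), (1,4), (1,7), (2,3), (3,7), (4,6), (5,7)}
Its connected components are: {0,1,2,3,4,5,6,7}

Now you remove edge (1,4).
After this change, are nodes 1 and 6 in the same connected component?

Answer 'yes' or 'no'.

Initial components: {0,1,2,3,4,5,6,7}
Removing edge (1,4): not a bridge — component count unchanged at 1.
New components: {0,1,2,3,4,5,6,7}
Are 1 and 6 in the same component? yes

Answer: yes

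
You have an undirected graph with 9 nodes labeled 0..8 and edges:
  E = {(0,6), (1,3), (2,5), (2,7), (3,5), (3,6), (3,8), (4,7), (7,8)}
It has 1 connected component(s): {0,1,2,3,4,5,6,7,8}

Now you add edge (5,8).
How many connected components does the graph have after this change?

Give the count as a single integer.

Answer: 1

Derivation:
Initial component count: 1
Add (5,8): endpoints already in same component. Count unchanged: 1.
New component count: 1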